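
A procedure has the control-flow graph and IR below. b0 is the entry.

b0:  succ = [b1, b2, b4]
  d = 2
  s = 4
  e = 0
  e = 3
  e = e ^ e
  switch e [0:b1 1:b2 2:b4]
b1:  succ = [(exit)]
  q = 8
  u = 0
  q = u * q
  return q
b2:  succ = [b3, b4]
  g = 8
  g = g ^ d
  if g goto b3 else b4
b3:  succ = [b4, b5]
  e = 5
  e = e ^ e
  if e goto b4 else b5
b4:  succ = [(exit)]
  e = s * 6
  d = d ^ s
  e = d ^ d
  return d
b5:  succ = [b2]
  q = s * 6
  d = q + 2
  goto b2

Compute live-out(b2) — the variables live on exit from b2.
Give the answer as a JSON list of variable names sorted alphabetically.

def/use:
  b0: {d,e,s} / ∅
  b1: {q,u} / ∅
  b2: {g} / {d}
  b3: {e} / ∅
  b4: {d,e} / {d,s}
  b5: {d,q} / {s}

Backward fixpoint:
  b0 li=∅ lo={d,s}
  b1 li=∅ lo=∅
  b2 li={d,s} lo={d,s}
  b3 li={d,s} lo={d,s}
  b4 li={d,s} lo=∅
  b5 li={s} lo={d,s}

live-out(b2) = ["d", "s"]

Answer: ["d", "s"]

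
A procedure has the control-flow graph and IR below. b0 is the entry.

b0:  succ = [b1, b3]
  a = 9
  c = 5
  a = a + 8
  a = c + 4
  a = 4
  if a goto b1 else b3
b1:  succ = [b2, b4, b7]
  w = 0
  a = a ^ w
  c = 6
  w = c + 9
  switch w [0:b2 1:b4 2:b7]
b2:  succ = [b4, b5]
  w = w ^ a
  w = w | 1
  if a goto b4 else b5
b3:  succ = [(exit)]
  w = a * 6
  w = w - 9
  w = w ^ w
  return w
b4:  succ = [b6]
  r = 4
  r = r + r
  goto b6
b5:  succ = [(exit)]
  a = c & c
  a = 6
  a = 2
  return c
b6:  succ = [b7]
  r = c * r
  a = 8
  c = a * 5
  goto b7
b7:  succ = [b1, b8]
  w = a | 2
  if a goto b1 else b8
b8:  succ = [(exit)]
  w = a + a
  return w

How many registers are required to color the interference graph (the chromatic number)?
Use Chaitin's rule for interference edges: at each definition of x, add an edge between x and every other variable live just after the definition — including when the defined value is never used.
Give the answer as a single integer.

Block summaries:
  b0 def {a,c} use ∅
  b1 def {a,c,w} use {a}
  b2 def {w} use {a,w}
  b3 def {w} use {a}
  b4 def {r} use ∅
  b5 def {a} use {c}
  b6 def {a,c,r} use {c,r}
  b7 def {w} use {a}
  b8 def {w} use {a}

Backward fixpoint:
  b0: in=∅ out={a}
  b1: in={a} out={a,c,w}
  b2: in={a,c,w} out={c}
  b3: in={a} out=∅
  b4: in={c} out={c,r}
  b5: in={c} out=∅
  b6: in={c,r} out={a}
  b7: in={a} out={a}
  b8: in={a} out=∅

Conflict graph:
  a↔{c,w}
  c↔{a,r,w}
  r↔{c}
  w↔{a,c}

Registers:
  lower bound: {a,c,w} mutually conflict ⇒ χ ≥ 3
  assign a→R1 c→R0 r→R1 w→R2 — no edge inside a register ⇒ χ ≤ 3
  χ = 3

Answer: 3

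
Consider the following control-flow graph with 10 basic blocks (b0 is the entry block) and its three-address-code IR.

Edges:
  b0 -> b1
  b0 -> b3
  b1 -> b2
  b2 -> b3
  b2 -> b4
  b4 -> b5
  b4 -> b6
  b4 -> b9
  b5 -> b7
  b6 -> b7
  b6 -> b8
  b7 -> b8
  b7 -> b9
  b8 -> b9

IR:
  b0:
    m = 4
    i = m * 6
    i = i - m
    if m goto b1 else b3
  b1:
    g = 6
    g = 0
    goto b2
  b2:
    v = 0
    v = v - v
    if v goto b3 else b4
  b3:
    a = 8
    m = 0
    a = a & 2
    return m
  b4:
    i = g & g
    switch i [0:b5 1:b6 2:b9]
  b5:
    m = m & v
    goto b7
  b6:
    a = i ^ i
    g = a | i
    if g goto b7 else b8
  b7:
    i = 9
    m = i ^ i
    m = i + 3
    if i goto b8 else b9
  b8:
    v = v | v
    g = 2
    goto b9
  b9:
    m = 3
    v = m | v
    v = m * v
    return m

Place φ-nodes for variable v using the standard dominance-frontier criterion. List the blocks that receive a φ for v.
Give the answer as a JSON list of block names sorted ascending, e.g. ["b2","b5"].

Answer: ["b3", "b9"]

Working:
idom tree: b1←b0 b2←b1 b3←b0 b4←b2 b5←b4 b6←b4 b7←b4 b8←b4 b9←b4
Dom∩ at merges:
  b3: preds {b0,b2}: {b0} ∩ {b0,b1,b2} = {b0}; idom=b0
  b7: preds {b5,b6}: {b0,b1,b2,b4,b5} ∩ {b0,b1,b2,b4,b6} = {b0,b1,b2,b4}; idom=b4
  b8: preds {b6,b7}: {b0,b1,b2,b4,b6} ∩ {b0,b1,b2,b4,b7} = {b0,b1,b2,b4}; idom=b4
  b9: preds {b4,b7,b8}: {b0,b1,b2,b4} ∩ {b0,b1,b2,b4,b7} ∩ {b0,b1,b2,b4,b8} = {b0,b1,b2,b4}; idom=b4

DF derivation:
  b3←b0: walk · to b0
  b3←b2: walk b2→b1 to b0
  b7←b5: walk b5 to b4
  b7←b6: walk b6 to b4
  b8←b6: walk b6 to b4
  b8←b7: walk b7 to b4
  b9←b4: walk · to b4
  b9←b7: walk b7 to b4
  b9←b8: walk b8 to b4
  b0: DF=∅
  b1: DF={b3}
  b2: DF={b3}
  b3: DF=∅
  b4: DF=∅
  b5: DF={b7}
  b6: DF={b7,b8}
  b7: DF={b8,b9}
  b8: DF={b9}
  b9: DF=∅

φ for v: defs {b2,b8,b9}
  DF⁺ = {b3,b9}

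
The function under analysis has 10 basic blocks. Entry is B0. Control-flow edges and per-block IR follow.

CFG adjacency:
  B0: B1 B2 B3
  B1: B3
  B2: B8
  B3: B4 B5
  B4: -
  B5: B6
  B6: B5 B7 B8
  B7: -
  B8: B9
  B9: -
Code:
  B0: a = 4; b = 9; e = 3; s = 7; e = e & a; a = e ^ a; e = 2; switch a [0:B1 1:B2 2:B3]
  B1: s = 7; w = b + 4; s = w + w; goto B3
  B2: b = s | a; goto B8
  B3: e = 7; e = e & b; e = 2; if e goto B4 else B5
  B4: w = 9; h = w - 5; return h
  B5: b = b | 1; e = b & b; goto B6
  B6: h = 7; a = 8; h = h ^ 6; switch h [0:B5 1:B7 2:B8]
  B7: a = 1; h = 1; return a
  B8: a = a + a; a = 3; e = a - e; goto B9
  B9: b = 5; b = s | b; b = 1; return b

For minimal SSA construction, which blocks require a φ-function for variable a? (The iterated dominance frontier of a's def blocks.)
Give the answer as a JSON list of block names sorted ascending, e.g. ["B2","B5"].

Answer: ["B5", "B8"]

Derivation:
idom tree: B1←B0 B2←B0 B3←B0 B4←B3 B5←B3 B6←B5 B7←B6 B8←B0 B9←B8
Dom at joins:
  B3: preds {B0,B1}: {B0} ∩ {B0,B1} = {B0}; idom=B0
  B5: preds {B3,B6}: {B0,B3} ∩ {B0,B3,B5,B6} = {B0,B3}; idom=B3
  B8: preds {B2,B6}: {B0,B2} ∩ {B0,B3,B5,B6} = {B0}; idom=B0

DF derivation:
  join B3 pred B0: · stop@B0
  join B3 pred B1: B1 stop@B0
  join B5 pred B3: · stop@B3
  join B5 pred B6: B6→B5 stop@B3
  join B8 pred B2: B2 stop@B0
  join B8 pred B6: B6→B5→B3 stop@B0
  DF(B0)=∅
  DF(B1)={B3}
  DF(B2)={B8}
  DF(B3)={B8}
  DF(B4)=∅
  DF(B5)={B5,B8}
  DF(B6)={B5,B8}
  DF(B7)=∅
  DF(B8)=∅
  DF(B9)=∅

φ for a: defs {B0,B6,B7,B8}
  DF⁺ = {B5,B8}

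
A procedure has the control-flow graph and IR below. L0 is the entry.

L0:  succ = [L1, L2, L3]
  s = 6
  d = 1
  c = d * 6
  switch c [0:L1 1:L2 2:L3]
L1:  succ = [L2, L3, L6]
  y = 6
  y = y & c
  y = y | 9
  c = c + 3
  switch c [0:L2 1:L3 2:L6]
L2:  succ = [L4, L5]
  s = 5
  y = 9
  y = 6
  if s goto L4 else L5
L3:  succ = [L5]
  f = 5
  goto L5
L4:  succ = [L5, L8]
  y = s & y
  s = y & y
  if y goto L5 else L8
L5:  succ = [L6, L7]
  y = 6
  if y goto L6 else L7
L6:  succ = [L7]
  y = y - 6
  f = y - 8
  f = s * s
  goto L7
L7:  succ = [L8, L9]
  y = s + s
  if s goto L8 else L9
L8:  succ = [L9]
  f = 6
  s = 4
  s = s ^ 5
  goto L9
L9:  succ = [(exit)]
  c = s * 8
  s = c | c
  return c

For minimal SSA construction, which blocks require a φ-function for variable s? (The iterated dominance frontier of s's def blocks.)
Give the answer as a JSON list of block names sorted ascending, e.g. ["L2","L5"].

idom tree: L1←L0 L2←L0 L3←L0 L4←L2 L5←L0 L6←L0 L7←L0 L8←L0 L9←L0
Dom∩ at merges:
  L2: preds {L0,L1}: {L0} ∩ {L0,L1} = {L0}; idom=L0
  L3: preds {L0,L1}: {L0} ∩ {L0,L1} = {L0}; idom=L0
  L5: preds {L2,L3,L4}: {L0,L2} ∩ {L0,L3} ∩ {L0,L2,L4} = {L0}; idom=L0
  L6: preds {L1,L5}: {L0,L1} ∩ {L0,L5} = {L0}; idom=L0
  L7: preds {L5,L6}: {L0,L5} ∩ {L0,L6} = {L0}; idom=L0
  L8: preds {L4,L7}: {L0,L2,L4} ∩ {L0,L7} = {L0}; idom=L0
  L9: preds {L7,L8}: {L0,L7} ∩ {L0,L8} = {L0}; idom=L0

DF derivation:
  L2←L0: walk · to L0
  L2←L1: walk L1 to L0
  L3←L0: walk · to L0
  L3←L1: walk L1 to L0
  L5←L2: walk L2 to L0
  L5←L3: walk L3 to L0
  L5←L4: walk L4→L2 to L0
  L6←L1: walk L1 to L0
  L6←L5: walk L5 to L0
  L7←L5: walk L5 to L0
  L7←L6: walk L6 to L0
  L8←L4: walk L4→L2 to L0
  L8←L7: walk L7 to L0
  L9←L7: walk L7 to L0
  L9←L8: walk L8 to L0
  L0 → ∅
  L1 → {L2,L3,L6}
  L2 → {L5,L8}
  L3 → {L5}
  L4 → {L5,L8}
  L5 → {L6,L7}
  L6 → {L7}
  L7 → {L8,L9}
  L8 → {L9}
  L9 → ∅

φ for s: defs {L0,L2,L4,L8,L9}
  DF⁺ = {L5,L6,L7,L8,L9}

Answer: ["L5", "L6", "L7", "L8", "L9"]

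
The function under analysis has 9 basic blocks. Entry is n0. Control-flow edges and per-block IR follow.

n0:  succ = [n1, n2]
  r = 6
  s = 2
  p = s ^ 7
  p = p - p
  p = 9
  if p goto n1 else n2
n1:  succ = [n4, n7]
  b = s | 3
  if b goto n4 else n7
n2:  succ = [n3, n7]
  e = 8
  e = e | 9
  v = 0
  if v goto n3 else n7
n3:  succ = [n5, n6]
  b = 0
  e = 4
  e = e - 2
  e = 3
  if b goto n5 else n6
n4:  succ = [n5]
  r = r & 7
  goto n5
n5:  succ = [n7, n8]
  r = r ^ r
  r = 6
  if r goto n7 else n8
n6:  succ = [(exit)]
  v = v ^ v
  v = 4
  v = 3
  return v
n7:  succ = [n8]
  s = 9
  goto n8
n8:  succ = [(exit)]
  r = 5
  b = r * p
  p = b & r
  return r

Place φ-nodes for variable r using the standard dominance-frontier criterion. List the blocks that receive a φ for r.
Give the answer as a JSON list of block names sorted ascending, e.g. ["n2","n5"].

idom tree: n1←n0 n2←n0 n3←n2 n4←n1 n5←n0 n6←n3 n7←n0 n8←n0
Dom∩ at merges:
  n5: preds {n3,n4}: {n0,n2,n3} ∩ {n0,n1,n4} = {n0}; idom=n0
  n7: preds {n1,n2,n5}: {n0,n1} ∩ {n0,n2} ∩ {n0,n5} = {n0}; idom=n0
  n8: preds {n5,n7}: {n0,n5} ∩ {n0,n7} = {n0}; idom=n0

DF walk-up:
  n5←n3: walk n3→n2 to n0
  n5←n4: walk n4→n1 to n0
  n7←n1: walk n1 to n0
  n7←n2: walk n2 to n0
  n7←n5: walk n5 to n0
  n8←n5: walk n5 to n0
  n8←n7: walk n7 to n0
  DF(n0)=∅
  DF(n1)={n5,n7}
  DF(n2)={n5,n7}
  DF(n3)={n5}
  DF(n4)={n5}
  DF(n5)={n7,n8}
  DF(n6)=∅
  DF(n7)={n8}
  DF(n8)=∅

φ for r: defs {n0,n4,n5,n8}
  DF⁺ = {n5,n7,n8}

Answer: ["n5", "n7", "n8"]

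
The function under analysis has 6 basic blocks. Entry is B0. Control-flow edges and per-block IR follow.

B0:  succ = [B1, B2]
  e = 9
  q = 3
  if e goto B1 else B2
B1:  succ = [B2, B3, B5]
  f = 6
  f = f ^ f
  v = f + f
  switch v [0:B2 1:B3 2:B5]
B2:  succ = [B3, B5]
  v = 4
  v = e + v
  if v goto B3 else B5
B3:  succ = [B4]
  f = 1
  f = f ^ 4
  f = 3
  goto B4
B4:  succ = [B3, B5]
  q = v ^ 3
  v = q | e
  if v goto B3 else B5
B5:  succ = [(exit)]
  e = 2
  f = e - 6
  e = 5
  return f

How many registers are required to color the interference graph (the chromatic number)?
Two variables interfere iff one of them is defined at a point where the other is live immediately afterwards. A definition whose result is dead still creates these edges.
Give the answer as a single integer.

def/use:
  B0: {e,q} / ∅
  B1: {f,v} / ∅
  B2: {v} / {e}
  B3: {f} / ∅
  B4: {q,v} / {e,v}
  B5: {e,f} / ∅

Liveness:
  B0: in=∅ out={e}
  B1: in={e} out={e,v}
  B2: in={e} out={e,v}
  B3: in={e,v} out={e,v}
  B4: in={e,v} out={e,v}
  B5: in=∅ out=∅

Interfere edges:
  e↔{f,q,v}
  f↔{e,v}
  q↔{e}
  v↔{e,f}

Chromatic number:
  clique {e,f,v} ⇒ need ≥ 3
  3-colouring: c0={e}  c1={f,q}  c2={v}
  χ = 3

Answer: 3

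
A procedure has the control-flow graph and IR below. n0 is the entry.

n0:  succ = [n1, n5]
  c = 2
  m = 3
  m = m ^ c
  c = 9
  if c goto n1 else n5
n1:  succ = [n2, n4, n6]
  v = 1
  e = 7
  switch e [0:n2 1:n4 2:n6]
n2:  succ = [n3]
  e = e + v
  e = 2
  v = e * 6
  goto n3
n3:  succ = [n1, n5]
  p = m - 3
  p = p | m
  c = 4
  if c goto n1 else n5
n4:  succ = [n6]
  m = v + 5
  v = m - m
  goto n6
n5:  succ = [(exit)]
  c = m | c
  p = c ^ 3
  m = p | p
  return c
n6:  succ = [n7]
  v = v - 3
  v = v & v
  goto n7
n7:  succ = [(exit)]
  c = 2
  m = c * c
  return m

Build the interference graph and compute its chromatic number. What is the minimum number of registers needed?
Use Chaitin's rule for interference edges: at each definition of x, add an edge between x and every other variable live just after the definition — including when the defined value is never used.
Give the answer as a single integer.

def/use:
  n0 def {c,m} use ∅
  n1 def {e,v} use ∅
  n2 def {e,v} use {e,v}
  n3 def {c,p} use {m}
  n4 def {m,v} use {v}
  n5 def {c,m,p} use {c,m}
  n6 def {v} use {v}
  n7 def {c,m} use ∅

Liveness:
  n0: in=∅ out={c,m}
  n1: in={m} out={e,m,v}
  n2: in={e,m,v} out={m}
  n3: in={m} out={c,m}
  n4: in={v} out={v}
  n5: in={c,m} out=∅
  n6: in={v} out=∅
  n7: in=∅ out=∅

Conflict graph:
  c — {m,p}
  e — {m,v}
  m — {c,e,p,v}
  p — {c,m}
  v — {e,m}

Registers:
  lower bound: {c,m,p} mutually conflict ⇒ χ ≥ 3
  3-colouring: R0={m}  R1={c,e}  R2={p,v}
  χ = 3

Answer: 3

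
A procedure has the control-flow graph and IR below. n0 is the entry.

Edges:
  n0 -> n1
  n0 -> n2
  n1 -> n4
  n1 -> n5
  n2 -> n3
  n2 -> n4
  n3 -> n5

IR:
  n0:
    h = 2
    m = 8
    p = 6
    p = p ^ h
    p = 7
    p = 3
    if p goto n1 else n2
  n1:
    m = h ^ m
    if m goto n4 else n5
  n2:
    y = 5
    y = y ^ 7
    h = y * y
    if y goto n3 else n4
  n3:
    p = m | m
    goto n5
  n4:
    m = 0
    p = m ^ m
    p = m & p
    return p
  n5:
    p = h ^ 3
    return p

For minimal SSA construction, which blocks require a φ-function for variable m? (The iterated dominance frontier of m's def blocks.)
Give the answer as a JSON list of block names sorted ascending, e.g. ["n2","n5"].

Answer: ["n4", "n5"]

Working:
idom tree: n1←n0 n2←n0 n3←n2 n4←n0 n5←n0
Join-block Dom:
  n4: preds {n1,n2}: {n0,n1} ∩ {n0,n2} = {n0}; idom=n0
  n5: preds {n1,n3}: {n0,n1} ∩ {n0,n2,n3} = {n0}; idom=n0

DF derivation:
  n4←n1: walk n1 to n0
  n4←n2: walk n2 to n0
  n5←n1: walk n1 to n0
  n5←n3: walk n3→n2 to n0
  n0 → ∅
  n1 → {n4,n5}
  n2 → {n4,n5}
  n3 → {n5}
  n4 → ∅
  n5 → ∅

φ for m: defs {n0,n1,n4}
  DF⁺ = {n4,n5}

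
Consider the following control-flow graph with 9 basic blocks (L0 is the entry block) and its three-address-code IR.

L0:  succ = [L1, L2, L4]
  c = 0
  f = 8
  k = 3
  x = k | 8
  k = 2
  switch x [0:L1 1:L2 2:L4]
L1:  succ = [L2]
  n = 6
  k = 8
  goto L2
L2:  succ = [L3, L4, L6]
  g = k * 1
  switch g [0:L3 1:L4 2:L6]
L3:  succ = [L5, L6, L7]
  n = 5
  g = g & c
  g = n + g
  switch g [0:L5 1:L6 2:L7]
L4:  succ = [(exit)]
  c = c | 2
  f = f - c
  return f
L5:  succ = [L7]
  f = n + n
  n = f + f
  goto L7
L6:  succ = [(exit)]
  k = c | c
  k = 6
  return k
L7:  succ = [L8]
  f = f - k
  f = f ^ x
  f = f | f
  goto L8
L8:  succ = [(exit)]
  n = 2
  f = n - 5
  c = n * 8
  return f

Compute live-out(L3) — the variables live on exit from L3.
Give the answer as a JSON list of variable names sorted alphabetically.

Answer: ["c", "f", "k", "n", "x"]

Derivation:
def/use:
  L0: {c,f,k,x} / ∅
  L1: {k,n} / ∅
  L2: {g} / {k}
  L3: {g,n} / {c,g}
  L4: {c,f} / {c,f}
  L5: {f,n} / {n}
  L6: {k} / {c}
  L7: {f} / {f,k,x}
  L8: {c,f,n} / ∅

Liveness:
  L0: in=∅ out={c,f,k,x}
  L1: in={c,f,x} out={c,f,k,x}
  L2: in={c,f,k,x} out={c,f,g,k,x}
  L3: in={c,f,g,k,x} out={c,f,k,n,x}
  L4: in={c,f} out=∅
  L5: in={k,n,x} out={f,k,x}
  L6: in={c} out=∅
  L7: in={f,k,x} out=∅
  L8: in=∅ out=∅

live-out(L3) = ["c", "f", "k", "n", "x"]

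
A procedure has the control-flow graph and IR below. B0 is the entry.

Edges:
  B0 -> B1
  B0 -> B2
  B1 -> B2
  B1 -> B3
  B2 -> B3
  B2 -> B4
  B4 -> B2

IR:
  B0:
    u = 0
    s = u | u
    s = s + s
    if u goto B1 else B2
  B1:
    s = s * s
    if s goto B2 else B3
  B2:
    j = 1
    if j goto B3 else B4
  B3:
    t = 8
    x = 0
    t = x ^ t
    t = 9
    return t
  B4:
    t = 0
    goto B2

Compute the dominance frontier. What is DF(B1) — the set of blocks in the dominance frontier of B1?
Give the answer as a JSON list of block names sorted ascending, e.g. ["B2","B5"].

idom tree: B1←B0 B2←B0 B3←B0 B4←B2
Dom at joins:
  B2: preds {B0,B1,B4}: {B0} ∩ {B0,B1} ∩ {B0,B2,B4} = {B0}; idom=B0
  B3: preds {B1,B2}: {B0,B1} ∩ {B0,B2} = {B0}; idom=B0

Frontier:
  B2←B0: walk · to B0
  B2←B1: walk B1 to B0
  B2←B4: walk B4→B2 to B0
  B3←B1: walk B1 to B0
  B3←B2: walk B2 to B0
  B0 → ∅
  B1 → {B2,B3}
  B2 → {B2,B3}
  B3 → ∅
  B4 → {B2}

DF(B1) = ["B2", "B3"]

Answer: ["B2", "B3"]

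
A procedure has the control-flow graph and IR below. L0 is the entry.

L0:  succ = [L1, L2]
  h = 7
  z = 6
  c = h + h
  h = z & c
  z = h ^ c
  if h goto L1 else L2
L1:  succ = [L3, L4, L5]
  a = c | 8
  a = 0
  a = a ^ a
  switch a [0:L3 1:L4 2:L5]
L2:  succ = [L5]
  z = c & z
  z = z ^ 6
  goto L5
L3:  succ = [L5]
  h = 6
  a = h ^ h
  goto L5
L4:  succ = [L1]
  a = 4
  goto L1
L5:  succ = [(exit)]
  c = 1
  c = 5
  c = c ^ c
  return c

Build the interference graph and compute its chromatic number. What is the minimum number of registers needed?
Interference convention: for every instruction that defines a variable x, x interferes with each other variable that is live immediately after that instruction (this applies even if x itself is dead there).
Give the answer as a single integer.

Block summaries:
  L0 def {c,h,z} use ∅
  L1 def {a} use {c}
  L2 def {z} use {c,z}
  L3 def {a,h} use ∅
  L4 def {a} use ∅
  L5 def {c} use ∅

Backward fixpoint:
  live L0: ∅→{c,z}
  live L1: {c}→{c}
  live L2: {c,z}→∅
  live L3: ∅→∅
  live L4: {c}→{c}
  live L5: ∅→∅

Interference:
  a: {c}
  c: {a,h,z}
  h: {c,z}
  z: {c,h}

Chromatic number:
  {c,h,z} pairwise interfere (3-clique) ⇒ χ ≥ 3
  assign a→R1 c→R0 h→R1 z→R2 — no edge inside a register ⇒ χ ≤ 3
  χ = 3

Answer: 3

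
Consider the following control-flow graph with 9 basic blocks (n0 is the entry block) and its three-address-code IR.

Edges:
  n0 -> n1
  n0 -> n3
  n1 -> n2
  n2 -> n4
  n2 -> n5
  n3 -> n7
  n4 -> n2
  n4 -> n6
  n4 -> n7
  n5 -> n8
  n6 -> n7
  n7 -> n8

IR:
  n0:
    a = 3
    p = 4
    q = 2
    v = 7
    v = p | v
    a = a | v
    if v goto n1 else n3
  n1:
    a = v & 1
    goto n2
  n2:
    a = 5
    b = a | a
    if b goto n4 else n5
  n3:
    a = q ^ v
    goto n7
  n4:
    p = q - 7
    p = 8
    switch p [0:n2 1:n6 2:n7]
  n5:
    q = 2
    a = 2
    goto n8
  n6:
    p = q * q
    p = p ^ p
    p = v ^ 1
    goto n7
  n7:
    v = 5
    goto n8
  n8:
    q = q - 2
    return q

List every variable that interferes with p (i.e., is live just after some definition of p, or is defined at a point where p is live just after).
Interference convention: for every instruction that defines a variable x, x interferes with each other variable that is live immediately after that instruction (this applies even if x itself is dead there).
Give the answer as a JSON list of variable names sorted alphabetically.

Answer: ["a", "q", "v"]

Analysis:
Per-block:
  n0: def={a,p,q,v} ue=∅
  n1: def={a} ue={v}
  n2: def={a,b} ue=∅
  n3: def={a} ue={q,v}
  n4: def={p} ue={q}
  n5: def={a,q} ue=∅
  n6: def={p} ue={q,v}
  n7: def={v} ue=∅
  n8: def={q} ue={q}

Backward fixpoint:
  live n0: ∅→{q,v}
  live n1: {q,v}→{q,v}
  live n2: {q,v}→{q,v}
  live n3: {q,v}→{q}
  live n4: {q,v}→{q,v}
  live n5: ∅→{q}
  live n6: {q,v}→{q}
  live n7: {q}→{q}
  live n8: {q}→∅

Conflict graph:
  a↔{p,q,v}
  b↔{q,v}
  p↔{a,q,v}
  q↔{a,b,p,v}
  v↔{a,b,p,q}

N(p) = ["a", "q", "v"]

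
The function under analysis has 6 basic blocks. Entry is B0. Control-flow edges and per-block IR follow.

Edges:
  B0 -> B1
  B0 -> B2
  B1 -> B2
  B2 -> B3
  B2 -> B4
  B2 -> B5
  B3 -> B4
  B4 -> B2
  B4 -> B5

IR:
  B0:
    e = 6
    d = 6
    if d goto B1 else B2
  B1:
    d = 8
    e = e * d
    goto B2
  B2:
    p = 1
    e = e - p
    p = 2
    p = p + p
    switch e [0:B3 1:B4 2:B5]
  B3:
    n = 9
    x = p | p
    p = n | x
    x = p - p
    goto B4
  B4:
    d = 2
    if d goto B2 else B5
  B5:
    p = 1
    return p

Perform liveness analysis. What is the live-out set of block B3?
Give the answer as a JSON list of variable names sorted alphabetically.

Block summaries:
  B0: {d,e} / ∅
  B1: {d,e} / {e}
  B2: {e,p} / {e}
  B3: {n,p,x} / {p}
  B4: {d} / ∅
  B5: {p} / ∅

Live sets:
  B0 li=∅ lo={e}
  B1 li={e} lo={e}
  B2 li={e} lo={e,p}
  B3 li={e,p} lo={e}
  B4 li={e} lo={e}
  B5 li=∅ lo=∅

live-out(B3) = ["e"]

Answer: ["e"]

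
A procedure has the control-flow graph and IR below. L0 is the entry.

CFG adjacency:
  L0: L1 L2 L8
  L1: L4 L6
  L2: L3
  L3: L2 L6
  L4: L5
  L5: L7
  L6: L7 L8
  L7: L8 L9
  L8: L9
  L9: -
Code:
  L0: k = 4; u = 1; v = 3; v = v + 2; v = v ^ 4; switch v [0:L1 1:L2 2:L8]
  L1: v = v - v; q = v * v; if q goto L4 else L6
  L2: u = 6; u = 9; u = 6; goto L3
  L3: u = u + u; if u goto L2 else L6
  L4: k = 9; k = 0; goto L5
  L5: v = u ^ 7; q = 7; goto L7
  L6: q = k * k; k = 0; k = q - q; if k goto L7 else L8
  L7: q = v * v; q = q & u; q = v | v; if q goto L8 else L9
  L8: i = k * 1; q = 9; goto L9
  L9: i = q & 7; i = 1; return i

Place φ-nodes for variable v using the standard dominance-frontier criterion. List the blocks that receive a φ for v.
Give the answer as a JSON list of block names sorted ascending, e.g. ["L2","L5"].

Answer: ["L6", "L7", "L8", "L9"]

Working:
idom tree: L1←L0 L2←L0 L3←L2 L4←L1 L5←L4 L6←L0 L7←L0 L8←L0 L9←L0
Join-block Dom:
  L2: preds {L0,L3}: {L0} ∩ {L0,L2,L3} = {L0}; idom=L0
  L6: preds {L1,L3}: {L0,L1} ∩ {L0,L2,L3} = {L0}; idom=L0
  L7: preds {L5,L6}: {L0,L1,L4,L5} ∩ {L0,L6} = {L0}; idom=L0
  L8: preds {L0,L6,L7}: {L0} ∩ {L0,L6} ∩ {L0,L7} = {L0}; idom=L0
  L9: preds {L7,L8}: {L0,L7} ∩ {L0,L8} = {L0}; idom=L0

DF derivation:
  L2←L0: walk · to L0
  L2←L3: walk L3→L2 to L0
  L6←L1: walk L1 to L0
  L6←L3: walk L3→L2 to L0
  L7←L5: walk L5→L4→L1 to L0
  L7←L6: walk L6 to L0
  L8←L0: walk · to L0
  L8←L6: walk L6 to L0
  L8←L7: walk L7 to L0
  L9←L7: walk L7 to L0
  L9←L8: walk L8 to L0
  L0 → ∅
  L1 → {L6,L7}
  L2 → {L2,L6}
  L3 → {L2,L6}
  L4 → {L7}
  L5 → {L7}
  L6 → {L7,L8}
  L7 → {L8,L9}
  L8 → {L9}
  L9 → ∅

φ for v: defs {L0,L1,L5}
  DF⁺ = {L6,L7,L8,L9}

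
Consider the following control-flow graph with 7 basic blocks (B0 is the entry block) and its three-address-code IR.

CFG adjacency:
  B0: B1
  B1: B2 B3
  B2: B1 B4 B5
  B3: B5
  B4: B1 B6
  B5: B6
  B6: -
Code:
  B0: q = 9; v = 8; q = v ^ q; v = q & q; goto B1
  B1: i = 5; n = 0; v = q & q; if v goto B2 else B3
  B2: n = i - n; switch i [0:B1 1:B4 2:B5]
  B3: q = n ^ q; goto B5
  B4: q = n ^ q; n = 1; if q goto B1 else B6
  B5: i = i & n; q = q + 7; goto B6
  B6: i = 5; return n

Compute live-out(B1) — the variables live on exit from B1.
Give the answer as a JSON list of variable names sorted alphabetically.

def/use:
  B0 def {q,v} use ∅
  B1 def {i,n,v} use {q}
  B2 def {n} use {i,n}
  B3 def {q} use {n,q}
  B4 def {n,q} use {n,q}
  B5 def {i,q} use {i,n,q}
  B6 def {i} use {n}

Backward fixpoint:
  B0: in=∅ out={q}
  B1: in={q} out={i,n,q}
  B2: in={i,n,q} out={i,n,q}
  B3: in={i,n,q} out={i,n,q}
  B4: in={n,q} out={n,q}
  B5: in={i,n,q} out={n}
  B6: in={n} out=∅

live-out(B1) = ["i", "n", "q"]

Answer: ["i", "n", "q"]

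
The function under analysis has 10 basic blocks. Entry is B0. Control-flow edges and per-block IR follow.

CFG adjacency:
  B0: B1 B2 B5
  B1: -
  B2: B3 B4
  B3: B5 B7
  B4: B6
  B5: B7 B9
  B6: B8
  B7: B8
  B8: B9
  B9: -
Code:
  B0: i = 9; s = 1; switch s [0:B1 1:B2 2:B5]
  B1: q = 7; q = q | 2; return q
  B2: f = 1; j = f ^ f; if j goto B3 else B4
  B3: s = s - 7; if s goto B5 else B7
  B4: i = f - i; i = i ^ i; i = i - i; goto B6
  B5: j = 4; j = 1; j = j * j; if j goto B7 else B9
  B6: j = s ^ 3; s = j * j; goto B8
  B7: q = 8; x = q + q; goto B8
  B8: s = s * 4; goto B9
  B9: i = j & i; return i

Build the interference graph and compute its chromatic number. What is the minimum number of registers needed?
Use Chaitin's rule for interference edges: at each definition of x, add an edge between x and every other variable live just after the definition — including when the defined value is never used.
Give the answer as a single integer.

Answer: 4

Derivation:
Block summaries:
  B0 def {i,s} use ∅
  B1 def {q} use ∅
  B2 def {f,j} use ∅
  B3 def {s} use {s}
  B4 def {i} use {f,i}
  B5 def {j} use ∅
  B6 def {j,s} use {s}
  B7 def {q,x} use ∅
  B8 def {s} use {s}
  B9 def {i} use {i,j}

Live sets:
  B0 li=∅ lo={i,s}
  B1 li=∅ lo=∅
  B2 li={i,s} lo={f,i,j,s}
  B3 li={i,j,s} lo={i,j,s}
  B4 li={f,i,s} lo={i,s}
  B5 li={i,s} lo={i,j,s}
  B6 li={i,s} lo={i,j,s}
  B7 li={i,j,s} lo={i,j,s}
  B8 li={i,j,s} lo={i,j}
  B9 li={i,j} lo=∅

Conflict graph:
  f↔{i,j,s}
  i↔{f,j,q,s,x}
  j↔{f,i,q,s,x}
  q↔{i,j,s}
  s↔{f,i,j,q,x}
  x↔{i,j,s}

Chromatic number:
  clique {f,i,j,s} ⇒ need ≥ 4
  4-colouring: R0={i}  R1={j}  R2={s}  R3={f,q,x}
  χ = 4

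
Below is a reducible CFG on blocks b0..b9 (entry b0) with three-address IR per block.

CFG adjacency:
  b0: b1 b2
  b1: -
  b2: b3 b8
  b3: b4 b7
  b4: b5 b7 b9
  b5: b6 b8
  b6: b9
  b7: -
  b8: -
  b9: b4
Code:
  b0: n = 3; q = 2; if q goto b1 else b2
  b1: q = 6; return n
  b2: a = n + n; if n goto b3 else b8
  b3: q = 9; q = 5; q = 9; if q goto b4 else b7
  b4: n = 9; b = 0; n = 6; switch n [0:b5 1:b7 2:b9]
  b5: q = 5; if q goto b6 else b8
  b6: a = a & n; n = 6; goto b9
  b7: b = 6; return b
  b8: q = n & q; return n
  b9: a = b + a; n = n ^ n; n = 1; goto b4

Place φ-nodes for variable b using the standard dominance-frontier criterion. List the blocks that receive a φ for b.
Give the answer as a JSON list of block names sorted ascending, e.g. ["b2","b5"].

idom tree: b1←b0 b2←b0 b3←b2 b4←b3 b5←b4 b6←b5 b7←b3 b8←b2 b9←b4
Dom∩ at merges:
  b4: preds {b3,b9}: {b0,b2,b3} ∩ {b0,b2,b3,b4,b9} = {b0,b2,b3}; idom=b3
  b7: preds {b3,b4}: {b0,b2,b3} ∩ {b0,b2,b3,b4} = {b0,b2,b3}; idom=b3
  b8: preds {b2,b5}: {b0,b2} ∩ {b0,b2,b3,b4,b5} = {b0,b2}; idom=b2
  b9: preds {b4,b6}: {b0,b2,b3,b4} ∩ {b0,b2,b3,b4,b5,b6} = {b0,b2,b3,b4}; idom=b4

Frontier:
  b4←b3: walk · to b3
  b4←b9: walk b9→b4 to b3
  b7←b3: walk · to b3
  b7←b4: walk b4 to b3
  b8←b2: walk · to b2
  b8←b5: walk b5→b4→b3 to b2
  b9←b4: walk · to b4
  b9←b6: walk b6→b5 to b4
  b0 → ∅
  b1 → ∅
  b2 → ∅
  b3 → {b8}
  b4 → {b4,b7,b8}
  b5 → {b8,b9}
  b6 → {b9}
  b7 → ∅
  b8 → ∅
  b9 → {b4}

φ for b: defs {b4,b7}
  DF⁺ = {b4,b7,b8}

Answer: ["b4", "b7", "b8"]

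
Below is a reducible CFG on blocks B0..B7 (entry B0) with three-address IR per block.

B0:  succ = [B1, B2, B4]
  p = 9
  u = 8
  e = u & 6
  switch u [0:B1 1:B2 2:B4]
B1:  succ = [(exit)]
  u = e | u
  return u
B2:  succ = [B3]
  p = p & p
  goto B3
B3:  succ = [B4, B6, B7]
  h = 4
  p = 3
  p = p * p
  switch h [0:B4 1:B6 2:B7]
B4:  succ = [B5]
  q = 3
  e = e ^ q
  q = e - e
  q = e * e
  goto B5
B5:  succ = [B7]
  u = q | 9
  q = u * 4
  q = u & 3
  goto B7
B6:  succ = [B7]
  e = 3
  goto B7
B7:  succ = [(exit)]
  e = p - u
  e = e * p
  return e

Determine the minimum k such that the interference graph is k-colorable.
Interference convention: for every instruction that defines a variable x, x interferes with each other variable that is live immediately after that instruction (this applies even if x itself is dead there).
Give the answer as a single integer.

def/use:
  B0: {e,p,u} / ∅
  B1: {u} / {e,u}
  B2: {p} / {p}
  B3: {h,p} / ∅
  B4: {e,q} / {e}
  B5: {q,u} / {q}
  B6: {e} / ∅
  B7: {e} / {p,u}

Live sets:
  live B0: ∅→{e,p,u}
  live B1: {e,u}→∅
  live B2: {e,p,u}→{e,u}
  live B3: {e,u}→{e,p,u}
  live B4: {e,p}→{p,q}
  live B5: {p,q}→{p,u}
  live B6: {p,u}→{p,u}
  live B7: {p,u}→∅

Interfere edges:
  e: {h,p,q,u}
  h: {e,p,u}
  p: {e,h,q,u}
  q: {e,p,u}
  u: {e,h,p,q}

Registers:
  {e,h,p,u} pairwise interfere (4-clique) ⇒ χ ≥ 4
  assign e→r0 h→r3 p→r1 q→r3 u→r2 — no edge inside a register ⇒ χ ≤ 4
  χ = 4

Answer: 4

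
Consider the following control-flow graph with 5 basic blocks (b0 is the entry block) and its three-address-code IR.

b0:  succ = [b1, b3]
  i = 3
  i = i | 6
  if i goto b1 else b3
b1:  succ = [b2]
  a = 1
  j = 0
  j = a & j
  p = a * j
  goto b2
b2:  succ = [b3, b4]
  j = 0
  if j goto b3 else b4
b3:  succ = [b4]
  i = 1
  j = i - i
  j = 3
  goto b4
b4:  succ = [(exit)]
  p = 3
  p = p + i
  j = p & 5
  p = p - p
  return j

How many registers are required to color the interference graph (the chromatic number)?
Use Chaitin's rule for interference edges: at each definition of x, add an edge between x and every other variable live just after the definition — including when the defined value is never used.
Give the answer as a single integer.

Answer: 3

Analysis:
Block summaries:
  b0 def {i} use ∅
  b1 def {a,j,p} use ∅
  b2 def {j} use ∅
  b3 def {i,j} use ∅
  b4 def {j,p} use {i}

Liveness:
  b0: in=∅ out={i}
  b1: in={i} out={i}
  b2: in={i} out={i}
  b3: in=∅ out={i}
  b4: in={i} out=∅

Interfere edges:
  a↔{i,j}
  i↔{a,j,p}
  j↔{a,i,p}
  p↔{i,j}

Chromatic number:
  clique {a,i,j} ⇒ need ≥ 3
  3-colouring: r0={i}  r1={j}  r2={a,p}
  χ = 3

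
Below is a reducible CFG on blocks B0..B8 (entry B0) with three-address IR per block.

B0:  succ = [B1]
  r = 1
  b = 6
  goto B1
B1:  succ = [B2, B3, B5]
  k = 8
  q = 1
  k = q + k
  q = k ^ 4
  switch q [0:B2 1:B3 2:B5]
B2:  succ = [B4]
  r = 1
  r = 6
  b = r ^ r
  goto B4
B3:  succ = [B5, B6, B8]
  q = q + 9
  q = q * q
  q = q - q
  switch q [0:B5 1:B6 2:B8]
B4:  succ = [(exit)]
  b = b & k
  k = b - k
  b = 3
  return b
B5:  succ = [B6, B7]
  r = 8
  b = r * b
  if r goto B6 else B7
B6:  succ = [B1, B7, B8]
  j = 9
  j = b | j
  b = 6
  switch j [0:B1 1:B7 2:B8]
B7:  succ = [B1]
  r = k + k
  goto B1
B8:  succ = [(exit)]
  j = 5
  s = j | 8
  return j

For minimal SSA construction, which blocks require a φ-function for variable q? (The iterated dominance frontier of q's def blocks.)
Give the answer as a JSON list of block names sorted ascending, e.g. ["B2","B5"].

idom tree: B1←B0 B2←B1 B3←B1 B4←B2 B5←B1 B6←B1 B7←B1 B8←B1
Dom∩ at merges:
  B1: preds {B0,B6,B7}: {B0} ∩ {B0,B1,B6} ∩ {B0,B1,B7} = {B0}; idom=B0
  B5: preds {B1,B3}: {B0,B1} ∩ {B0,B1,B3} = {B0,B1}; idom=B1
  B6: preds {B3,B5}: {B0,B1,B3} ∩ {B0,B1,B5} = {B0,B1}; idom=B1
  B7: preds {B5,B6}: {B0,B1,B5} ∩ {B0,B1,B6} = {B0,B1}; idom=B1
  B8: preds {B3,B6}: {B0,B1,B3} ∩ {B0,B1,B6} = {B0,B1}; idom=B1

DF walk-up:
  B1←B0: walk · to B0
  B1←B6: walk B6→B1 to B0
  B1←B7: walk B7→B1 to B0
  B5←B1: walk · to B1
  B5←B3: walk B3 to B1
  B6←B3: walk B3 to B1
  B6←B5: walk B5 to B1
  B7←B5: walk B5 to B1
  B7←B6: walk B6 to B1
  B8←B3: walk B3 to B1
  B8←B6: walk B6 to B1
  B0: DF=∅
  B1: DF={B1}
  B2: DF=∅
  B3: DF={B5,B6,B8}
  B4: DF=∅
  B5: DF={B6,B7}
  B6: DF={B1,B7,B8}
  B7: DF={B1}
  B8: DF=∅

φ for q: defs {B1,B3}
  DF⁺ = {B1,B5,B6,B7,B8}

Answer: ["B1", "B5", "B6", "B7", "B8"]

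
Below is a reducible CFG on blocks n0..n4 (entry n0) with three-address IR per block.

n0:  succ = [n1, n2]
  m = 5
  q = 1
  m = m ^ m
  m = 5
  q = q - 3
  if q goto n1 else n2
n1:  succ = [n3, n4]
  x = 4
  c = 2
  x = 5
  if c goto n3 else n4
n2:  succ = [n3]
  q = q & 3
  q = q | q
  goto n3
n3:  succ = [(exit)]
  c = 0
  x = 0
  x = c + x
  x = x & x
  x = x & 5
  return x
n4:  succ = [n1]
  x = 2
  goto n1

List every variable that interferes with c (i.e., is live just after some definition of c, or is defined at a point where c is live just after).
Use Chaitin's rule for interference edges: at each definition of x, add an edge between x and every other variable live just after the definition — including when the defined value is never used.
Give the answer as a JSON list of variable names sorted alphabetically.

Answer: ["x"]

Derivation:
def/use:
  n0: def={m,q} ue=∅
  n1: def={c,x} ue=∅
  n2: def={q} ue={q}
  n3: def={c,x} ue=∅
  n4: def={x} ue=∅

Backward fixpoint:
  live n0: ∅→{q}
  live n1: ∅→∅
  live n2: {q}→∅
  live n3: ∅→∅
  live n4: ∅→∅

Conflict graph:
  c: {x}
  m: {q}
  q: {m}
  x: {c}

N(c) = ["x"]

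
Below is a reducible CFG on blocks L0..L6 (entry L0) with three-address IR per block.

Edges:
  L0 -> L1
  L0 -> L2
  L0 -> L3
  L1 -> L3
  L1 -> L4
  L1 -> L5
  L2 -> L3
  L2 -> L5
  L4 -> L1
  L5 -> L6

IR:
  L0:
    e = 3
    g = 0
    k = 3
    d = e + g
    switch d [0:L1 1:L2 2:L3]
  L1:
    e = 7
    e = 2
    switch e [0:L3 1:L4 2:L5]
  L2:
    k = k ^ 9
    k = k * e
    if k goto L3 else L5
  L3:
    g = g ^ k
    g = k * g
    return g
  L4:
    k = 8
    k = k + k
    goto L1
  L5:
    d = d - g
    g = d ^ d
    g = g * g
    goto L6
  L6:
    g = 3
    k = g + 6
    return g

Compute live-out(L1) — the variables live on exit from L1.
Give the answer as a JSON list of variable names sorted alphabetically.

def/use:
  L0: {d,e,g,k} / ∅
  L1: {e} / ∅
  L2: {k} / {e,k}
  L3: {g} / {g,k}
  L4: {k} / ∅
  L5: {d,g} / {d,g}
  L6: {g,k} / ∅

Liveness:
  L0 li=∅ lo={d,e,g,k}
  L1 li={d,g,k} lo={d,g,k}
  L2 li={d,e,g,k} lo={d,g,k}
  L3 li={g,k} lo=∅
  L4 li={d,g} lo={d,g,k}
  L5 li={d,g} lo=∅
  L6 li=∅ lo=∅

live-out(L1) = ["d", "g", "k"]

Answer: ["d", "g", "k"]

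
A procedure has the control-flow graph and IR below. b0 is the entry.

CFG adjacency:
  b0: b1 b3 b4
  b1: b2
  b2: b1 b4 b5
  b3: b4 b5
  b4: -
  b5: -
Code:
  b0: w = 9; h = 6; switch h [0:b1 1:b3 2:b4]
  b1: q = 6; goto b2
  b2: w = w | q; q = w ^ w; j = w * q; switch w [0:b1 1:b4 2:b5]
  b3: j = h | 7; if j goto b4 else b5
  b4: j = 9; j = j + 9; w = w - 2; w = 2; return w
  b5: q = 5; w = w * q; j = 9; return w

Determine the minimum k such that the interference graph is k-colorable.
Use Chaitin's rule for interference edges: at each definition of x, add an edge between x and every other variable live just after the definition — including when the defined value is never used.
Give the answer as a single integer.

Block summaries:
  b0: {h,w} / ∅
  b1: {q} / ∅
  b2: {j,q,w} / {q,w}
  b3: {j} / {h}
  b4: {j,w} / {w}
  b5: {j,q,w} / {w}

Liveness:
  live b0: ∅→{h,w}
  live b1: {w}→{q,w}
  live b2: {q,w}→{w}
  live b3: {h,w}→{w}
  live b4: {w}→∅
  live b5: {w}→∅

Interfere edges:
  h↔{w}
  j↔{w}
  q↔{w}
  w↔{h,j,q}

Chromatic number:
  clique {h,w} ⇒ need ≥ 2
  assign h→c1 j→c1 q→c1 w→c0 — no edge inside a register ⇒ χ ≤ 2
  χ = 2

Answer: 2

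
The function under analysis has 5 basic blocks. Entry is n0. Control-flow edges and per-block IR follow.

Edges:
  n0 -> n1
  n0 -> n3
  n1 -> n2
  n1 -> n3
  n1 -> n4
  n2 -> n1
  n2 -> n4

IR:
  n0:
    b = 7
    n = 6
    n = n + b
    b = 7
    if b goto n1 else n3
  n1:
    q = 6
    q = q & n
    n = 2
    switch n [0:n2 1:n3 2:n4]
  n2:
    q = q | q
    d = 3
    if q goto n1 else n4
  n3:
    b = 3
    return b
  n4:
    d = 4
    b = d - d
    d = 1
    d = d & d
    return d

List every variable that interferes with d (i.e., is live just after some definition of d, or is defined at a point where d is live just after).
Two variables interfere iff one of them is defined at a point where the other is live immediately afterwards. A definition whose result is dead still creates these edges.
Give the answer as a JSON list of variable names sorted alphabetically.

Block summaries:
  n0: def={b,n} ue=∅
  n1: def={n,q} ue={n}
  n2: def={d,q} ue={q}
  n3: def={b} ue=∅
  n4: def={b,d} ue=∅

Backward fixpoint:
  n0 li=∅ lo={n}
  n1 li={n} lo={n,q}
  n2 li={n,q} lo={n}
  n3 li=∅ lo=∅
  n4 li=∅ lo=∅

Interference:
  b — {n}
  d — {n,q}
  n — {b,d,q}
  q — {d,n}

N(d) = ["n", "q"]

Answer: ["n", "q"]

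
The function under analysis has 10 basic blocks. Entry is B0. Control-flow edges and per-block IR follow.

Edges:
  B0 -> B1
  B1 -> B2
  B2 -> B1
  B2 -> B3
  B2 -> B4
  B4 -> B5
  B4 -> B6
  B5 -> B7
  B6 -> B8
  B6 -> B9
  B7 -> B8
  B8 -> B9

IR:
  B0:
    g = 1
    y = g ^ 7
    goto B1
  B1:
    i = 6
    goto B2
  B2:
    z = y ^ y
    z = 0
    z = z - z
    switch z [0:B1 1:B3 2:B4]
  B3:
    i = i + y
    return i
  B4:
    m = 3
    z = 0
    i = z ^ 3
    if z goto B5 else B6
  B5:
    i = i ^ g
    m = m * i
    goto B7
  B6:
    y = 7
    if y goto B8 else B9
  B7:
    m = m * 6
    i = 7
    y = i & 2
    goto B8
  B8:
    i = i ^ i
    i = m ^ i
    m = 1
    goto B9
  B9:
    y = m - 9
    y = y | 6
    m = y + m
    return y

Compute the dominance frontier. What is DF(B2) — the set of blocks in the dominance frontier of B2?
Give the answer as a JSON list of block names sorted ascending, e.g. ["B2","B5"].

idom tree: B1←B0 B2←B1 B3←B2 B4←B2 B5←B4 B6←B4 B7←B5 B8←B4 B9←B4
Join-block Dom:
  B1: preds {B0,B2}: {B0} ∩ {B0,B1,B2} = {B0}; idom=B0
  B8: preds {B6,B7}: {B0,B1,B2,B4,B6} ∩ {B0,B1,B2,B4,B5,B7} = {B0,B1,B2,B4}; idom=B4
  B9: preds {B6,B8}: {B0,B1,B2,B4,B6} ∩ {B0,B1,B2,B4,B8} = {B0,B1,B2,B4}; idom=B4

Frontier:
  B1←B0: walk · to B0
  B1←B2: walk B2→B1 to B0
  B8←B6: walk B6 to B4
  B8←B7: walk B7→B5 to B4
  B9←B6: walk B6 to B4
  B9←B8: walk B8 to B4
  B0 → ∅
  B1 → {B1}
  B2 → {B1}
  B3 → ∅
  B4 → ∅
  B5 → {B8}
  B6 → {B8,B9}
  B7 → {B8}
  B8 → {B9}
  B9 → ∅

DF(B2) = ["B1"]

Answer: ["B1"]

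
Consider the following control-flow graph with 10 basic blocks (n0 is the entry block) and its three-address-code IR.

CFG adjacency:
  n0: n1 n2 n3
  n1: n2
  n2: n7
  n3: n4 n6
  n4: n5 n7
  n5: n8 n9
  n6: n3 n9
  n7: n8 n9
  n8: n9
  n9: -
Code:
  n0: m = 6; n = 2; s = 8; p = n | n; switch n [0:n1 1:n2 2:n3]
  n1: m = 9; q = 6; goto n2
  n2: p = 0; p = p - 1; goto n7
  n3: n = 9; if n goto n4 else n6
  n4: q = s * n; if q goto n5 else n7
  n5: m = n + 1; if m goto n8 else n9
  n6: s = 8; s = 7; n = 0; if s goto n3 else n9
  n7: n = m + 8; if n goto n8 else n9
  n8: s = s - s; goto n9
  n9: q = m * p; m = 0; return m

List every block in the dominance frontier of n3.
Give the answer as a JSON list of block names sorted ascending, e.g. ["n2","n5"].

Answer: ["n3", "n7", "n8", "n9"]

Working:
idom tree: n1←n0 n2←n0 n3←n0 n4←n3 n5←n4 n6←n3 n7←n0 n8←n0 n9←n0
Join-block Dom:
  n2: preds {n0,n1}: {n0} ∩ {n0,n1} = {n0}; idom=n0
  n3: preds {n0,n6}: {n0} ∩ {n0,n3,n6} = {n0}; idom=n0
  n7: preds {n2,n4}: {n0,n2} ∩ {n0,n3,n4} = {n0}; idom=n0
  n8: preds {n5,n7}: {n0,n3,n4,n5} ∩ {n0,n7} = {n0}; idom=n0
  n9: preds {n5,n6,n7,n8}: {n0,n3,n4,n5} ∩ {n0,n3,n6} ∩ {n0,n7} ∩ {n0,n8} = {n0}; idom=n0

DF walk-up:
  n2←n0: walk · to n0
  n2←n1: walk n1 to n0
  n3←n0: walk · to n0
  n3←n6: walk n6→n3 to n0
  n7←n2: walk n2 to n0
  n7←n4: walk n4→n3 to n0
  n8←n5: walk n5→n4→n3 to n0
  n8←n7: walk n7 to n0
  n9←n5: walk n5→n4→n3 to n0
  n9←n6: walk n6→n3 to n0
  n9←n7: walk n7 to n0
  n9←n8: walk n8 to n0
  n0 → ∅
  n1 → {n2}
  n2 → {n7}
  n3 → {n3,n7,n8,n9}
  n4 → {n7,n8,n9}
  n5 → {n8,n9}
  n6 → {n3,n9}
  n7 → {n8,n9}
  n8 → {n9}
  n9 → ∅

DF(n3) = ["n3", "n7", "n8", "n9"]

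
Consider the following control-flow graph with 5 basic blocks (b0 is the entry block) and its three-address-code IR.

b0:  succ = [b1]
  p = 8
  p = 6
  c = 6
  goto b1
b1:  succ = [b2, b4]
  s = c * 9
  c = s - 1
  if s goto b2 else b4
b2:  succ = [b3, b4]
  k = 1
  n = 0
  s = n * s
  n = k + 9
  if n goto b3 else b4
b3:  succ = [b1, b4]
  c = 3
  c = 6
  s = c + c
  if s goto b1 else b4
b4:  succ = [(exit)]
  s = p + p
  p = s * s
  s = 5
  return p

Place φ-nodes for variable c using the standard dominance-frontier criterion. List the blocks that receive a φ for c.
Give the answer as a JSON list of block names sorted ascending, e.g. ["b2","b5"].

Answer: ["b1", "b4"]

Working:
idom tree: b1←b0 b2←b1 b3←b2 b4←b1
Dom at joins:
  b1: preds {b0,b3}: {b0} ∩ {b0,b1,b2,b3} = {b0}; idom=b0
  b4: preds {b1,b2,b3}: {b0,b1} ∩ {b0,b1,b2} ∩ {b0,b1,b2,b3} = {b0,b1}; idom=b1

DF walk-up:
  join b1 pred b0: · stop@b0
  join b1 pred b3: b3→b2→b1 stop@b0
  join b4 pred b1: · stop@b1
  join b4 pred b2: b2 stop@b1
  join b4 pred b3: b3→b2 stop@b1
  b0 → ∅
  b1 → {b1}
  b2 → {b1,b4}
  b3 → {b1,b4}
  b4 → ∅

φ for c: defs {b0,b1,b3}
  DF⁺ = {b1,b4}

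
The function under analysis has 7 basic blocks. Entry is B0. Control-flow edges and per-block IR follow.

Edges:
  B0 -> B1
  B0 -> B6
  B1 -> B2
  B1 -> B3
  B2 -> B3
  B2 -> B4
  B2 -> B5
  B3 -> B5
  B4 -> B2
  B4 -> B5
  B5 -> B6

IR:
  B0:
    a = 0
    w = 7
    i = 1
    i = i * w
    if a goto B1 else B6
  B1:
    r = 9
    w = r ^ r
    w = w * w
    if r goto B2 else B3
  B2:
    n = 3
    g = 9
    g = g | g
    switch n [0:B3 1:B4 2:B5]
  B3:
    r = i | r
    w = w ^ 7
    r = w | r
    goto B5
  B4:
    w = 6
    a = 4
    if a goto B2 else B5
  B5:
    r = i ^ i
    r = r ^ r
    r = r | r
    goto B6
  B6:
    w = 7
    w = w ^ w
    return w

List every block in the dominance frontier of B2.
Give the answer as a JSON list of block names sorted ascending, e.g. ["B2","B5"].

idom tree: B1←B0 B2←B1 B3←B1 B4←B2 B5←B1 B6←B0
Join-block Dom:
  B2: preds {B1,B4}: {B0,B1} ∩ {B0,B1,B2,B4} = {B0,B1}; idom=B1
  B3: preds {B1,B2}: {B0,B1} ∩ {B0,B1,B2} = {B0,B1}; idom=B1
  B5: preds {B2,B3,B4}: {B0,B1,B2} ∩ {B0,B1,B3} ∩ {B0,B1,B2,B4} = {B0,B1}; idom=B1
  B6: preds {B0,B5}: {B0} ∩ {B0,B1,B5} = {B0}; idom=B0

DF derivation:
  join B2 pred B1: · stop@B1
  join B2 pred B4: B4→B2 stop@B1
  join B3 pred B1: · stop@B1
  join B3 pred B2: B2 stop@B1
  join B5 pred B2: B2 stop@B1
  join B5 pred B3: B3 stop@B1
  join B5 pred B4: B4→B2 stop@B1
  join B6 pred B0: · stop@B0
  join B6 pred B5: B5→B1 stop@B0
  B0: DF=∅
  B1: DF={B6}
  B2: DF={B2,B3,B5}
  B3: DF={B5}
  B4: DF={B2,B5}
  B5: DF={B6}
  B6: DF=∅

DF(B2) = ["B2", "B3", "B5"]

Answer: ["B2", "B3", "B5"]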